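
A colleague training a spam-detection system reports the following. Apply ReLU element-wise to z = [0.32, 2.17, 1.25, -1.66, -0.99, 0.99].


ReLU(0.32) = max(0, 0.32) = 0.32
ReLU(2.17) = max(0, 2.17) = 2.17
ReLU(1.25) = max(0, 1.25) = 1.25
ReLU(-1.66) = max(0, -1.66) = 0.0
ReLU(-0.99) = max(0, -0.99) = 0.0
ReLU(0.99) = max(0, 0.99) = 0.99
result = [0.32, 2.17, 1.25, 0.0, 0.0, 0.99]

[0.32, 2.17, 1.25, 0.0, 0.0, 0.99]


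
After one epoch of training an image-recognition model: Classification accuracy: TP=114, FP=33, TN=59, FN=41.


Accuracy = (TP+TN)/(TP+TN+FP+FN)
= (114+59)/(247)
= 173/247 = 70.04%

70.04%


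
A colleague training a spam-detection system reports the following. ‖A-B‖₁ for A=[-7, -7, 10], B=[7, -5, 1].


d = |-7-7| + |-7+ 5| + |10-1|
  = 14 + 2 + 9
  = 25

25


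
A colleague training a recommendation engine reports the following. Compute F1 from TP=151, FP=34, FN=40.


Precision = 151/185 = 0.8162
Recall = 151/191 = 0.7906
F1 = 2·P·R/(P+R) = 2·TP/(2·TP+FP+FN) = 302/(302+34+40) = 302/376 = 0.8032

0.8032


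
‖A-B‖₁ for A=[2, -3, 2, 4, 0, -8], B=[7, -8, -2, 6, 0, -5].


d = |2-7| + |-3+ 8| + |2+ 2| + |4-6| + |0-0| + |-8+ 5|
  = 5 + 5 + 4 + 2 + 0 + 3
  = 19

19


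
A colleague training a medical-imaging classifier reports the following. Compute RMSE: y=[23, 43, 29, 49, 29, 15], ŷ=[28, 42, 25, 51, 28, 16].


MSE = 48/6 = 8
RMSE = √(48/6) = 2.8284

2.8284


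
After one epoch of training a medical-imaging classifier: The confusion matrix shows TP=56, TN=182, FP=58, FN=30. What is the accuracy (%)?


Accuracy = (TP+TN)/(TP+TN+FP+FN)
= (56+182)/(326)
= 238/326 = 73.01%

73.01%


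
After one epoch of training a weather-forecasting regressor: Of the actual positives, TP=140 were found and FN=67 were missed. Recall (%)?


Recall = TP/(TP+FN)
= 140/(140+67)
= 140/207 = 67.63%

67.63%


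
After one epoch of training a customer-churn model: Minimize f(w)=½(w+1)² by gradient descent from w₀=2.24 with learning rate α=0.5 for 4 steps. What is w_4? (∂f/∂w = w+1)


step 1: grad = 2.24+1 = 3.24; w = 2.24 - 0.5·(3.24) = 0.62
step 2: grad = 0.62+1 = 1.62; w = 0.62 - 0.5·(1.62) = -0.19
step 3: grad = -0.19+1 = 0.81; w = -0.19 - 0.5·(0.81) = -0.595
step 4: grad = -0.595+1 = 0.405; w = -0.595 - 0.5·(0.405) = -0.7975

-0.7975


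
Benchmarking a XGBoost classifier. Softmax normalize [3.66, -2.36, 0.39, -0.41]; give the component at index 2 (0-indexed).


Exponentials: e^3.66=38.8613, e^-2.36=0.0944, e^0.39=1.477, e^-0.41=0.6637
Sum = 41.0964
Softmax = [0.9456, 0.0023, 0.0359, 0.0161]
p[2] = 1.477/41.0964 = 0.0359

0.0359


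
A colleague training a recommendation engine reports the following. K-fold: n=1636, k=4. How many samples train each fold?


Fold size = 1636/4 = 409
Training per fold = 1636 - 409 = 1227

1227


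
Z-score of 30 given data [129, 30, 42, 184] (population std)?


μ = 96.25, σ = 63.4522
z = (30 - 96.25)/63.4522 = -1.0441

-1.0441


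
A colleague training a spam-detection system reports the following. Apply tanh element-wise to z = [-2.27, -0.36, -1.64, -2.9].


tanh(-2.27) = -0.9789
tanh(-0.36) = -0.3452
tanh(-1.64) = -0.9275
tanh(-2.9) = -0.994
result = [-0.9789, -0.3452, -0.9275, -0.994]

[-0.9789, -0.3452, -0.9275, -0.994]


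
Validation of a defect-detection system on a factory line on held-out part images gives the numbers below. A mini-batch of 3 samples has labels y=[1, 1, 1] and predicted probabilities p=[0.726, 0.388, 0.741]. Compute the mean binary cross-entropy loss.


L[0] = -ln(0.726) = 0.3202
L[1] = -ln(0.388) = 0.9467
L[2] = -ln(0.741) = 0.2998
mean = (0.3202 + 0.9467 + 0.2998)/3 = 0.5222

0.5222


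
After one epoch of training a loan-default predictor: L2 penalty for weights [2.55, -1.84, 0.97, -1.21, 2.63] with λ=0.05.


‖w‖₂² = (2.55)² + (-1.84)² + (0.97)² + (-1.21)² + (2.63)²
     = 6.5025 + 3.3856 + 0.9409 + 1.4641 + 6.9169
     = 19.21
λ·‖w‖₂² = 0.05·19.21 = 0.9605

0.9605


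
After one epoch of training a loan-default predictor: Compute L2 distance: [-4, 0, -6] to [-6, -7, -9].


d = √((-4+ 6)² + (0+ 7)² + (-6+ 9)²)
  = √(4 + 49 + 9)
  = √62 = 7.874

7.874


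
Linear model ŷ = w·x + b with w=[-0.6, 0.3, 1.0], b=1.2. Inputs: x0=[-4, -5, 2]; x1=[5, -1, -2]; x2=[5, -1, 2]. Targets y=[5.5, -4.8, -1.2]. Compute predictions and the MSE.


ŷ0 = (-0.6)·(-4) + (0.3)·(-5) + (1.0)·(2) + 1.2 = 4.1
ŷ1 = (-0.6)·(5) + (0.3)·(-1) + (1.0)·(-2) + 1.2 = -4.1
ŷ2 = (-0.6)·(5) + (0.3)·(-1) + (1.0)·(2) + 1.2 = -0.1
errors² = [1.96, 0.49, 1.21]
MSE = 3.6600/3 = 1.22

1.22


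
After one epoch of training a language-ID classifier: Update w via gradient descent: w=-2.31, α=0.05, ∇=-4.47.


w_new = w - α·∇
= -2.31 - 0.05·-4.47
= -2.31 + 0.2235
= -2.0865

-2.0865


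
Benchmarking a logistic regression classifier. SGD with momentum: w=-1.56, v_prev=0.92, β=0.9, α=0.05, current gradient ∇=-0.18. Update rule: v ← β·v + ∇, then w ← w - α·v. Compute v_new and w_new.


v_new = 0.9·0.92 - 0.18 = 0.828 - 0.18 = 0.648
w_new = -1.56 - 0.05·0.648 = -1.56 - 0.0324 = -1.5924

v_new=0.648, w_new=-1.5924


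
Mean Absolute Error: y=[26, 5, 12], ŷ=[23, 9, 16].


Absolute errors: |26-23|=3, |5-9|=4, |12-16|=4
Sum = 11
MAE = 11/3 = 11/3

11/3


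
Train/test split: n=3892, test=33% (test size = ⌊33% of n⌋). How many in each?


Test = ⌊3892·33/100⌋ = 1284
Train = 3892 - 1284 = 2608

Train: 2608, Test: 1284


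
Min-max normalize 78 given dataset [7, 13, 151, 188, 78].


min=7, max=188
(78-7)/(188-7) = 71/181 = 0.3923

0.3923


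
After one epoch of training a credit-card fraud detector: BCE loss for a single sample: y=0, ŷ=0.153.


BCE = -[y·ln(p) + (1-y)·ln(1-p)]
= -0 - 1·ln(1-0.153)
= -ln(0.847) = 0.1661

0.1661


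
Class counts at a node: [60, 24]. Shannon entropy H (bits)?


Probabilities: [60/84, 24/84] ≈ [0.7143, 0.2857]
H = -((60/84)·log₂(60/84) + (24/84)·log₂(24/84))
  = 0.8631 bits

0.8631 bits


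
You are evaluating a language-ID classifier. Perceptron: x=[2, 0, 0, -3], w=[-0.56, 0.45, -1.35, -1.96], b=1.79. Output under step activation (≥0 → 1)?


z = (2)·(-0.56) + (0)·(0.45) + (0)·(-1.35) + (-3)·(-1.96) + 1.79
  = 6.55
step(z) = 1 (z≥0)

1


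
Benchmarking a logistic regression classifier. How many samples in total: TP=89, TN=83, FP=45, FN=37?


Total = TP + TN + FP + FN
= 89 + 83 + 45 + 37
= 254
(Predicted positive: 134, predicted negative: 120)

254


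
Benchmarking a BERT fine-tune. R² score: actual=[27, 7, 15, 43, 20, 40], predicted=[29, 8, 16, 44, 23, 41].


ȳ = 25.3333
SS_res = Σ(y-ŷ)² = 17
SS_tot = Σ(y-ȳ)² = 1001.33
R² = 1 - SS_res/SS_tot = 1 - 0.017 = 0.983

0.983


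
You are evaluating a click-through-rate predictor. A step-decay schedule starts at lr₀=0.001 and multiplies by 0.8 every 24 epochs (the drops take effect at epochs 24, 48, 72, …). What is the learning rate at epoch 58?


n_drops = ⌊58/24⌋ = 2
lr = 0.001·0.8^2 = 0.001·0.64 = 0.00064

0.00064


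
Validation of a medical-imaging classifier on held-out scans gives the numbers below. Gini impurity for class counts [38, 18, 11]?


Probabilities: [38/67, 18/67, 11/67] ≈ [0.5672, 0.2687, 0.1642]
Σpᵢ² = (1444 + 324 + 121)/67² = 1889/4489
Gini = 1 - Σpᵢ² = 1 - 1889/4489 = 0.5792

0.5792


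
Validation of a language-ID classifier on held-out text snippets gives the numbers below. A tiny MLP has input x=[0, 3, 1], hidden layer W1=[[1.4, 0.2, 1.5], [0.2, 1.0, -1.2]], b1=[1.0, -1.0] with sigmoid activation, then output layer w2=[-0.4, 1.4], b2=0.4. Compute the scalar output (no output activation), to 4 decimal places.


z1[0] = (1.4)·(0) + (0.2)·(3) + (1.5)·(1) + 1.0 = 3.1
z1[1] = (0.2)·(0) + (1.0)·(3) + (-1.2)·(1) - 1.0 = 0.8
h = sigmoid(z1) = [0.9569, 0.69]
output = (-0.4)·(0.9569) + (1.4)·(0.69) + 0.4 = 0.9832

0.9832


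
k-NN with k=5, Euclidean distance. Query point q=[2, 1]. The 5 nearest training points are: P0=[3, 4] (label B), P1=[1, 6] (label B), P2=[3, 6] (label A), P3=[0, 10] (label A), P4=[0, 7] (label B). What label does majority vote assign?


d(q,P0) = 3.1623  (label B)
d(q,P1) = 5.099  (label B)
d(q,P2) = 5.099  (label A)
d(q,P3) = 9.2195  (label A)
d(q,P4) = 6.3246  (label B)
Votes: A=2, B=3
Majority → B

B


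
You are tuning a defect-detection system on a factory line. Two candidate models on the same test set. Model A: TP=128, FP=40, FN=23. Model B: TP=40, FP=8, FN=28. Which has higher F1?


Model A: P=128/168=0.7619, R=128/151=0.8477, F1=2PR/(P+R)=2TP/(2TP+FP+FN)=256/319=0.8025
Model B: P=40/48=0.8333, R=40/68=0.5882, F1=2PR/(P+R)=2TP/(2TP+FP+FN)=80/116=0.6897
0.8025 > 0.6897 → Model A

Model A


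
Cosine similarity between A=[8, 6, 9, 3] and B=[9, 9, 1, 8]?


A·B = 8·9 + 6·9 + 9·1 + 3·8 = 159
‖A‖ = √190 = 13.784, ‖B‖ = √227 = 15.0665
cos = 159/(√190·√227) = 159/√43130 = 0.7656

0.7656


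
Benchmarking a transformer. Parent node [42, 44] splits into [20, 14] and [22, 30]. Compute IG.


Parent = [42, 44], H_parent = 0.9996
H_left = 0.9774 (n=34), H_right = 0.9829 (n=52)
H_children = (34/86)·0.9774 + (52/86)·0.9829 = 0.9807
IG = 0.9996 - 0.9807 = 0.0189

0.0189


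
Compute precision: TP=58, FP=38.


Precision = TP/(TP+FP)
= 58/(58+38)
= 58/96 = 60.42%

60.42%


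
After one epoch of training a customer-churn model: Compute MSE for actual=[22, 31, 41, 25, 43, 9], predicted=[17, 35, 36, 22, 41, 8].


Squared errors: (22-17)²=25, (31-35)²=16, (41-36)²=25, (25-22)²=9, (43-41)²=4, (9-8)²=1
Sum = 80
MSE = 80/6 = 40/3

40/3


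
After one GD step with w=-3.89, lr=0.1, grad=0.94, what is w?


w_new = w - α·∇
= -3.89 - 0.1·0.94
= -3.89 - 0.094
= -3.984

-3.984


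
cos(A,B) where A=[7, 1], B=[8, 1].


A·B = 7·8 + 1·1 = 57
‖A‖ = √50 = 7.0711, ‖B‖ = √65 = 8.0623
cos = 57/(√50·√65) = 57/√3250 = 0.9998

0.9998


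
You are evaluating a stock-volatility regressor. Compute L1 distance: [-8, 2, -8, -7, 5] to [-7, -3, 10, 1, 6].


d = |-8+ 7| + |2+ 3| + |-8-10| + |-7-1| + |5-6|
  = 1 + 5 + 18 + 8 + 1
  = 33

33


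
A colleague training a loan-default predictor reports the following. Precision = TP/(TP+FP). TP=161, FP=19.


Precision = TP/(TP+FP)
= 161/(161+19)
= 161/180 = 89.44%

89.44%


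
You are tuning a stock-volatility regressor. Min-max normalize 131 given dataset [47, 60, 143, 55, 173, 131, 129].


min=47, max=173
(131-47)/(173-47) = 84/126 = 0.6667

0.6667


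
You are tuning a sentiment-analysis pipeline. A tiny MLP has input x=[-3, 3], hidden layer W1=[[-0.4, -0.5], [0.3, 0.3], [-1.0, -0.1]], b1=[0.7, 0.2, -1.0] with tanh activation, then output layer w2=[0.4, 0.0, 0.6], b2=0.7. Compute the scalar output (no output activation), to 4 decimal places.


z1[0] = (-0.4)·(-3) + (-0.5)·(3) + 0.7 = 0.4
z1[1] = (0.3)·(-3) + (0.3)·(3) + 0.2 = 0.2
z1[2] = (-1.0)·(-3) + (-0.1)·(3) - 1.0 = 1.7
h = tanh(z1) = [0.3799, 0.1974, 0.9354]
output = (0.4)·(0.3799) + (0.0)·(0.1974) + (0.6)·(0.9354) + 0.7 = 1.4132

1.4132


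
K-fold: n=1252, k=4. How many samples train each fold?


Fold size = 1252/4 = 313
Training per fold = 1252 - 313 = 939

939


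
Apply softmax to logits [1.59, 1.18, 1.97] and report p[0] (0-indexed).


Exponentials: e^1.59=4.9037, e^1.18=3.2544, e^1.97=7.1707
Sum = 15.3288
Softmax = [0.3199, 0.2123, 0.4678]
p[0] = 4.9037/15.3288 = 0.3199

0.3199


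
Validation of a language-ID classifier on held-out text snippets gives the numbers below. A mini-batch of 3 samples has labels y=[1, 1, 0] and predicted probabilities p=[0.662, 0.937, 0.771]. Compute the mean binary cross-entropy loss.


L[0] = -ln(0.662) = 0.4125
L[1] = -ln(0.937) = 0.0651
L[2] = -ln(1-0.771) = -ln(0.229) = 1.474
mean = (0.4125 + 0.0651 + 1.474)/3 = 0.6505

0.6505


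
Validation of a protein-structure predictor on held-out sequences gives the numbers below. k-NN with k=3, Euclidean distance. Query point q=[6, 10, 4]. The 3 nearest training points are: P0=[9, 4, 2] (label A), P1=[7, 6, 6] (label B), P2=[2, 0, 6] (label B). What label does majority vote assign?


d(q,P0) = 7.0  (label A)
d(q,P1) = 4.5826  (label B)
d(q,P2) = 10.9545  (label B)
Votes: A=1, B=2
Majority → B

B


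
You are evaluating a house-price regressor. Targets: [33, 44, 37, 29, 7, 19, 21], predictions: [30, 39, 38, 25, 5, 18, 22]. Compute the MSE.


Squared errors: (33-30)²=9, (44-39)²=25, (37-38)²=1, (29-25)²=16, (7-5)²=4, (19-18)²=1, (21-22)²=1
Sum = 57
MSE = 57/7 = 57/7

57/7


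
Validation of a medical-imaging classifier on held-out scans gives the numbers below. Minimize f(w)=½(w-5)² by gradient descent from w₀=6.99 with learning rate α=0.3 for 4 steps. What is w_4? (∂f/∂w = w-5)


step 1: grad = 6.99-5 = 1.99; w = 6.99 - 0.3·(1.99) = 6.393
step 2: grad = 6.393-5 = 1.393; w = 6.393 - 0.3·(1.393) = 5.9751
step 3: grad = 5.9751-5 = 0.9751; w = 5.9751 - 0.3·(0.9751) = 5.68257
step 4: grad = 5.68257-5 = 0.68257; w = 5.68257 - 0.3·(0.68257) = 5.477799

5.477799


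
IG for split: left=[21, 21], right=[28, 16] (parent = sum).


Parent = [49, 37], H_parent = 0.9859
H_left = 1 (n=42), H_right = 0.9457 (n=44)
H_children = (42/86)·1 + (44/86)·0.9457 = 0.9722
IG = 0.9859 - 0.9722 = 0.0137

0.0137


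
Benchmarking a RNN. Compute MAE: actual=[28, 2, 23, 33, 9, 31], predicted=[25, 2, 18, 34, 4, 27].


Absolute errors: |28-25|=3, |2-2|=0, |23-18|=5, |33-34|=1, |9-4|=5, |31-27|=4
Sum = 18
MAE = 18/6 = 3

3


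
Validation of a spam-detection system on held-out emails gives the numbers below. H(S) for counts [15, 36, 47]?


Probabilities: [15/98, 36/98, 47/98] ≈ [0.1531, 0.3673, 0.4796]
H = -((15/98)·log₂(15/98) + (36/98)·log₂(36/98) + (47/98)·log₂(47/98))
  = 1.4536 bits

1.4536 bits


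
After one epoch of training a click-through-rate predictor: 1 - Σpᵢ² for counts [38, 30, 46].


Probabilities: [38/114, 30/114, 46/114] ≈ [0.3333, 0.2632, 0.4035]
Σpᵢ² = (1444 + 900 + 2116)/114² = 4460/12996
Gini = 1 - Σpᵢ² = 1 - 4460/12996 = 0.6568

0.6568


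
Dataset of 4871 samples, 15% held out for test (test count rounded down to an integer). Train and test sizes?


Test = ⌊4871·15/100⌋ = 730
Train = 4871 - 730 = 4141

Train: 4141, Test: 730


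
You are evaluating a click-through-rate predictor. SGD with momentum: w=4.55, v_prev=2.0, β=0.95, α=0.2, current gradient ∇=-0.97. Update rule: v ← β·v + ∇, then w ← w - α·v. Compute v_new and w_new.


v_new = 0.95·2.0 - 0.97 = 1.9 - 0.97 = 0.93
w_new = 4.55 - 0.2·0.93 = 4.55 - 0.186 = 4.364

v_new=0.93, w_new=4.364


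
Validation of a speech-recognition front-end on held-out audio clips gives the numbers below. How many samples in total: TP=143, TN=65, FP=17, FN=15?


Total = TP + TN + FP + FN
= 143 + 65 + 17 + 15
= 240
(Predicted positive: 160, predicted negative: 80)

240


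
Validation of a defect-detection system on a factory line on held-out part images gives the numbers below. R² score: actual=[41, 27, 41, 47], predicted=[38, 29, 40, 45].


ȳ = 39
SS_res = Σ(y-ŷ)² = 18
SS_tot = Σ(y-ȳ)² = 216
R² = 1 - SS_res/SS_tot = 1 - 0.0833 = 0.9167

0.9167


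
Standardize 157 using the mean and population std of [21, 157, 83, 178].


μ = 109.75, σ = 62.2148
z = (157 - 109.75)/62.2148 = 0.7595

0.7595


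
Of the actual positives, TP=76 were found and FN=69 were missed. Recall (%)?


Recall = TP/(TP+FN)
= 76/(76+69)
= 76/145 = 52.41%

52.41%


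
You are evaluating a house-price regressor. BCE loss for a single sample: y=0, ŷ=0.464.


BCE = -[y·ln(p) + (1-y)·ln(1-p)]
= -0 - 1·ln(1-0.464)
= -ln(0.536) = 0.6236

0.6236


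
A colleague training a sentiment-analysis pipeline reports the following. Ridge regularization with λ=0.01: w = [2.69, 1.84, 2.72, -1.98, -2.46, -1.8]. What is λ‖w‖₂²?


‖w‖₂² = (2.69)² + (1.84)² + (2.72)² + (-1.98)² + (-2.46)² + (-1.8)²
     = 7.2361 + 3.3856 + 7.3984 + 3.9204 + 6.0516 + 3.24
     = 31.2321
λ·‖w‖₂² = 0.01·31.2321 = 0.312321

0.312321


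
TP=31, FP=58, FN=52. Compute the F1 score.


Precision = 31/89 = 0.3483
Recall = 31/83 = 0.3735
F1 = 2·P·R/(P+R) = 2·TP/(2·TP+FP+FN) = 62/(62+58+52) = 62/172 = 0.3605

0.3605


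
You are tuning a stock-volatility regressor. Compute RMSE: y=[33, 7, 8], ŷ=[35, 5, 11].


MSE = 17/3 = 5.6667
RMSE = √(17/3) = 2.3805

2.3805


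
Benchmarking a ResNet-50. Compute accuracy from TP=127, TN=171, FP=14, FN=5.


Accuracy = (TP+TN)/(TP+TN+FP+FN)
= (127+171)/(317)
= 298/317 = 94.01%

94.01%


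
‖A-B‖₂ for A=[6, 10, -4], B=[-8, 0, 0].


d = √((6+ 8)² + (10-0)² + (-4-0)²)
  = √(196 + 100 + 16)
  = √312 = 17.6635

17.6635


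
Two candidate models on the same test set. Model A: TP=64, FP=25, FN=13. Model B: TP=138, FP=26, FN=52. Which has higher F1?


Model A: P=64/89=0.7191, R=64/77=0.8312, F1=2PR/(P+R)=2TP/(2TP+FP+FN)=128/166=0.7711
Model B: P=138/164=0.8415, R=138/190=0.7263, F1=2PR/(P+R)=2TP/(2TP+FP+FN)=276/354=0.7797
0.7711 < 0.7797 → Model B

Model B


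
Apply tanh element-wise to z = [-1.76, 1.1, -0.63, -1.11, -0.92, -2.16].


tanh(-1.76) = -0.9425
tanh(1.1) = 0.8005
tanh(-0.63) = -0.5581
tanh(-1.11) = -0.8041
tanh(-0.92) = -0.7259
tanh(-2.16) = -0.9737
result = [-0.9425, 0.8005, -0.5581, -0.8041, -0.7259, -0.9737]

[-0.9425, 0.8005, -0.5581, -0.8041, -0.7259, -0.9737]


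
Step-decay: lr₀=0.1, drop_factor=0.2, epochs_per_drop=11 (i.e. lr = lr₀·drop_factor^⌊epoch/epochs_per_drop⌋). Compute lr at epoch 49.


n_drops = ⌊49/11⌋ = 4
lr = 0.1·0.2^4 = 0.1·0.0016 = 0.00016

0.00016


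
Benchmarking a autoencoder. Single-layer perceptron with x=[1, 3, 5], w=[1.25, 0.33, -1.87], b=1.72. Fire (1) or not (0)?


z = (1)·(1.25) + (3)·(0.33) + (5)·(-1.87) + 1.72
  = -5.39
step(z) = 0 (z<0)

0


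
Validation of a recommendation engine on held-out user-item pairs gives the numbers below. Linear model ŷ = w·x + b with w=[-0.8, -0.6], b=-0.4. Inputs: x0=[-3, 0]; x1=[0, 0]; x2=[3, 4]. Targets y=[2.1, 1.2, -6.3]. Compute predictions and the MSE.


ŷ0 = (-0.8)·(-3) + (-0.6)·(0) - 0.4 = 2.0
ŷ1 = (-0.8)·(0) + (-0.6)·(0) - 0.4 = -0.4
ŷ2 = (-0.8)·(3) + (-0.6)·(4) - 0.4 = -5.2
errors² = [0.01, 2.56, 1.21]
MSE = 3.7800/3 = 1.26

1.26


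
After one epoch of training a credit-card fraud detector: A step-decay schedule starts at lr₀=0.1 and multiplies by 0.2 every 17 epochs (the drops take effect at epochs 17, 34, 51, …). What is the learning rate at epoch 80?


n_drops = ⌊80/17⌋ = 4
lr = 0.1·0.2^4 = 0.1·0.0016 = 0.00016

0.00016


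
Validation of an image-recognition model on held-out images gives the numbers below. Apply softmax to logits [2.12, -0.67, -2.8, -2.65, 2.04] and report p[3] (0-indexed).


Exponentials: e^2.12=8.3311, e^-0.67=0.5117, e^-2.8=0.0608, e^-2.65=0.0707, e^2.04=7.6906
Sum = 16.6649
Softmax = [0.4999, 0.0307, 0.0036, 0.0042, 0.4615]
p[3] = 0.0707/16.6649 = 0.0042

0.0042


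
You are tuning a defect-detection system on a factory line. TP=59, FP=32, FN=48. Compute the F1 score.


Precision = 59/91 = 0.6484
Recall = 59/107 = 0.5514
F1 = 2·P·R/(P+R) = 2·TP/(2·TP+FP+FN) = 118/(118+32+48) = 118/198 = 0.596

0.596


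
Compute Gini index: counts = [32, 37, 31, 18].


Probabilities: [32/118, 37/118, 31/118, 18/118] ≈ [0.2712, 0.3136, 0.2627, 0.1525]
Σpᵢ² = (1024 + 1369 + 961 + 324)/118² = 3678/13924
Gini = 1 - Σpᵢ² = 1 - 3678/13924 = 0.7359

0.7359


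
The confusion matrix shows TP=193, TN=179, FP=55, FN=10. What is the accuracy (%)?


Accuracy = (TP+TN)/(TP+TN+FP+FN)
= (193+179)/(437)
= 372/437 = 85.13%

85.13%


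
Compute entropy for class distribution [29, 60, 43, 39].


Probabilities: [29/171, 60/171, 43/171, 39/171] ≈ [0.1696, 0.3509, 0.2515, 0.2281]
H = -((29/171)·log₂(29/171) + (60/171)·log₂(60/171) + (43/171)·log₂(43/171) + (39/171)·log₂(39/171))
  = 1.9514 bits

1.9514 bits


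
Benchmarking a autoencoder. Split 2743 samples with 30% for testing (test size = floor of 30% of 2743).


Test = ⌊2743·30/100⌋ = 822
Train = 2743 - 822 = 1921

Train: 1921, Test: 822


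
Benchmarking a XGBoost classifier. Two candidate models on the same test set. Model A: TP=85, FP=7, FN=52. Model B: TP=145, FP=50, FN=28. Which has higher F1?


Model A: P=85/92=0.9239, R=85/137=0.6204, F1=2PR/(P+R)=2TP/(2TP+FP+FN)=170/229=0.7424
Model B: P=145/195=0.7436, R=145/173=0.8382, F1=2PR/(P+R)=2TP/(2TP+FP+FN)=290/368=0.788
0.7424 < 0.788 → Model B

Model B


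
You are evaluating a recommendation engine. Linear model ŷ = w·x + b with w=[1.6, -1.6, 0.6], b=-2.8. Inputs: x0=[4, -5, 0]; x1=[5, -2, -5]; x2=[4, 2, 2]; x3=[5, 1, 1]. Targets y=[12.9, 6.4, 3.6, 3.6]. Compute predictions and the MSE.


ŷ0 = (1.6)·(4) + (-1.6)·(-5) + (0.6)·(0) - 2.8 = 11.6
ŷ1 = (1.6)·(5) + (-1.6)·(-2) + (0.6)·(-5) - 2.8 = 5.4
ŷ2 = (1.6)·(4) + (-1.6)·(2) + (0.6)·(2) - 2.8 = 1.6
ŷ3 = (1.6)·(5) + (-1.6)·(1) + (0.6)·(1) - 2.8 = 4.2
errors² = [1.69, 1.0, 4.0, 0.36]
MSE = 7.0500/4 = 1.7625

1.7625


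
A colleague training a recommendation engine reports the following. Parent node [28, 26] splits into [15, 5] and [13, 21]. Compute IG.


Parent = [28, 26], H_parent = 0.999
H_left = 0.8113 (n=20), H_right = 0.9597 (n=34)
H_children = (20/54)·0.8113 + (34/54)·0.9597 = 0.9047
IG = 0.999 - 0.9047 = 0.0943

0.0943


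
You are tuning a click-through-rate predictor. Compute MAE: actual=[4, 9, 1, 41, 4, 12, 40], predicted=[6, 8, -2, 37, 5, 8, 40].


Absolute errors: |4-6|=2, |9-8|=1, |1+ 2|=3, |41-37|=4, |4-5|=1, |12-8|=4, |40-40|=0
Sum = 15
MAE = 15/7 = 15/7

15/7


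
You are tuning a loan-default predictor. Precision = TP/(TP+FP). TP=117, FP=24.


Precision = TP/(TP+FP)
= 117/(117+24)
= 117/141 = 82.98%

82.98%


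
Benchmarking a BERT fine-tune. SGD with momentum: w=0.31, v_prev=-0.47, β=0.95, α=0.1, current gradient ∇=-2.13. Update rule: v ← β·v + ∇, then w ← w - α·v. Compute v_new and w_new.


v_new = 0.95·-0.47 - 2.13 = -0.4465 - 2.13 = -2.5765
w_new = 0.31 - 0.1·-2.5765 = 0.31 + 0.25765 = 0.56765

v_new=-2.5765, w_new=0.56765


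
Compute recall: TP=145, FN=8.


Recall = TP/(TP+FN)
= 145/(145+8)
= 145/153 = 94.77%

94.77%


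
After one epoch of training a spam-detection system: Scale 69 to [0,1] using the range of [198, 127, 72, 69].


min=69, max=198
(69-69)/(198-69) = 0/129 = 0.0

0.0


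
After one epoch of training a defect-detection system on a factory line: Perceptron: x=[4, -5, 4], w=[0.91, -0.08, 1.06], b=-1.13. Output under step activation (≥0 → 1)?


z = (4)·(0.91) + (-5)·(-0.08) + (4)·(1.06) - 1.13
  = 7.15
step(z) = 1 (z≥0)

1


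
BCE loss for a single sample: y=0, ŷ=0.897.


BCE = -[y·ln(p) + (1-y)·ln(1-p)]
= -0 - 1·ln(1-0.897)
= -ln(0.103) = 2.273

2.273


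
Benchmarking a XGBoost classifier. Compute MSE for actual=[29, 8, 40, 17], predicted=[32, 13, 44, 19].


Squared errors: (29-32)²=9, (8-13)²=25, (40-44)²=16, (17-19)²=4
Sum = 54
MSE = 54/4 = 27/2

27/2


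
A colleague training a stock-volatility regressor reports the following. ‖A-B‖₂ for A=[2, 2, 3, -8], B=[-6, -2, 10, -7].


d = √((2+ 6)² + (2+ 2)² + (3-10)² + (-8+ 7)²)
  = √(64 + 16 + 49 + 1)
  = √130 = 11.4018

11.4018


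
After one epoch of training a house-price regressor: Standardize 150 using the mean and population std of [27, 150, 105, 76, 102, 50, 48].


μ = 79.7143, σ = 39.2017
z = (150 - 79.7143)/39.2017 = 1.7929

1.7929


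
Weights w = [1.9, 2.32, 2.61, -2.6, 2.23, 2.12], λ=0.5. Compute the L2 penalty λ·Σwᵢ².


‖w‖₂² = (1.9)² + (2.32)² + (2.61)² + (-2.6)² + (2.23)² + (2.12)²
     = 3.61 + 5.3824 + 6.8121 + 6.76 + 4.9729 + 4.4944
     = 32.0318
λ·‖w‖₂² = 0.5·32.0318 = 16.0159

16.0159


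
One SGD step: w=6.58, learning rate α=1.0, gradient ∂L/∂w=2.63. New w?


w_new = w - α·∇
= 6.58 - 1.0·2.63
= 6.58 - 2.63
= 3.95

3.95


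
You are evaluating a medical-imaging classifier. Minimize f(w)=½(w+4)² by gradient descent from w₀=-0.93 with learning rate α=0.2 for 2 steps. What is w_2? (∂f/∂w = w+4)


step 1: grad = -0.93+4 = 3.07; w = -0.93 - 0.2·(3.07) = -1.544
step 2: grad = -1.544+4 = 2.456; w = -1.544 - 0.2·(2.456) = -2.0352

-2.0352


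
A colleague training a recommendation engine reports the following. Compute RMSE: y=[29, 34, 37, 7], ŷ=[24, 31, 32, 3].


MSE = 75/4 = 18.75
RMSE = √(75/4) = 4.3301

4.3301


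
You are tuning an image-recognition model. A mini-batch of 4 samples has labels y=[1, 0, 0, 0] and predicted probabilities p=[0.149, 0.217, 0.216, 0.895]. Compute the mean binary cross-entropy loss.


L[0] = -ln(0.149) = 1.9038
L[1] = -ln(1-0.217) = -ln(0.783) = 0.2446
L[2] = -ln(1-0.216) = -ln(0.784) = 0.2433
L[3] = -ln(1-0.895) = -ln(0.105) = 2.2538
mean = (1.9038 + 0.2446 + 0.2433 + 2.2538)/4 = 1.1614

1.1614


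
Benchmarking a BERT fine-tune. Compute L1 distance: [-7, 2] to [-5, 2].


d = |-7+ 5| + |2-2|
  = 2 + 0
  = 2

2


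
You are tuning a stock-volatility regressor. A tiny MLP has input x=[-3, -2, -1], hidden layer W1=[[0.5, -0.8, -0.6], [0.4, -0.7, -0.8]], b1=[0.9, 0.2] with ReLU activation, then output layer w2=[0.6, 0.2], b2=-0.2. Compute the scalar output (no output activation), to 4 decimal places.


z1[0] = (0.5)·(-3) + (-0.8)·(-2) + (-0.6)·(-1) + 0.9 = 1.6
z1[1] = (0.4)·(-3) + (-0.7)·(-2) + (-0.8)·(-1) + 0.2 = 1.2
h = ReLU(z1) = [1.6, 1.2]
output = (0.6)·(1.6) + (0.2)·(1.2) - 0.2 = 1.0

1.0


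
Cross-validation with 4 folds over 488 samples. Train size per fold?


Fold size = 488/4 = 122
Training per fold = 488 - 122 = 366

366


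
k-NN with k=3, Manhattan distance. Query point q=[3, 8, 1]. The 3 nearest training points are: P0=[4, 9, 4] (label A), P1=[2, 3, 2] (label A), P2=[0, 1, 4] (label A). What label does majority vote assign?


d(q,P0) = 5  (label A)
d(q,P1) = 7  (label A)
d(q,P2) = 13  (label A)
Votes: A=3, B=0
Majority → A

A


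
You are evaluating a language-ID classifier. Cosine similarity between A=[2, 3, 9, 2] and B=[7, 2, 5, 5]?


A·B = 2·7 + 3·2 + 9·5 + 2·5 = 75
‖A‖ = √98 = 9.8995, ‖B‖ = √103 = 10.1489
cos = 75/(√98·√103) = 75/√10094 = 0.7465

0.7465


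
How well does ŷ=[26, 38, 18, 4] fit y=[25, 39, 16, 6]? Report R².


ȳ = 21.5
SS_res = Σ(y-ŷ)² = 10
SS_tot = Σ(y-ȳ)² = 589
R² = 1 - SS_res/SS_tot = 1 - 0.017 = 0.983

0.983


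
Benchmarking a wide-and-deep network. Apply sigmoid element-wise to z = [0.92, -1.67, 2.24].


σ(0.92) = 1/(1+e^-0.92) = 0.715
σ(-1.67) = 1/(1+e^1.67) = 0.1584
σ(2.24) = 1/(1+e^-2.24) = 0.9038
result = [0.715, 0.1584, 0.9038]

[0.715, 0.1584, 0.9038]


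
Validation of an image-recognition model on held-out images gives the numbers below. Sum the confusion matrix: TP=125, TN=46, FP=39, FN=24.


Total = TP + TN + FP + FN
= 125 + 46 + 39 + 24
= 234
(Predicted positive: 164, predicted negative: 70)

234


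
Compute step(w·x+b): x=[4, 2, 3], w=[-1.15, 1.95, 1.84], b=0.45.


z = (4)·(-1.15) + (2)·(1.95) + (3)·(1.84) + 0.45
  = 5.27
step(z) = 1 (z≥0)

1


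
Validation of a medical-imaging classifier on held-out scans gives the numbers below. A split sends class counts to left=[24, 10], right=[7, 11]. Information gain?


Parent = [31, 21], H_parent = 0.9732
H_left = 0.874 (n=34), H_right = 0.9641 (n=18)
H_children = (34/52)·0.874 + (18/52)·0.9641 = 0.9052
IG = 0.9732 - 0.9052 = 0.068

0.068


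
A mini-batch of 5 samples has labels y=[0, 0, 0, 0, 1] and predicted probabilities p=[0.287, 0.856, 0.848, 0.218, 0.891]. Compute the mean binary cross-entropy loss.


L[0] = -ln(1-0.287) = -ln(0.713) = 0.3383
L[1] = -ln(1-0.856) = -ln(0.144) = 1.9379
L[2] = -ln(1-0.848) = -ln(0.152) = 1.8839
L[3] = -ln(1-0.218) = -ln(0.782) = 0.2459
L[4] = -ln(0.891) = 0.1154
mean = (0.3383 + 1.9379 + 1.8839 + 0.2459 + 0.1154)/5 = 0.9043

0.9043


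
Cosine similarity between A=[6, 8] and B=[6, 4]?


A·B = 6·6 + 8·4 = 68
‖A‖ = √100 = 10, ‖B‖ = √52 = 7.2111
cos = 68/(√100·√52) = 68/√5200 = 0.943

0.943


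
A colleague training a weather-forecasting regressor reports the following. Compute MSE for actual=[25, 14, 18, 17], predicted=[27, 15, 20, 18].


Squared errors: (25-27)²=4, (14-15)²=1, (18-20)²=4, (17-18)²=1
Sum = 10
MSE = 10/4 = 5/2

5/2


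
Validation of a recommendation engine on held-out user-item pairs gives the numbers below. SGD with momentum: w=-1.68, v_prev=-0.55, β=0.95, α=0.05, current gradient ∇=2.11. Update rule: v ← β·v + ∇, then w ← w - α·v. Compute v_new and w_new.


v_new = 0.95·-0.55 + 2.11 = -0.5225 + 2.11 = 1.5875
w_new = -1.68 - 0.05·1.5875 = -1.68 - 0.079375 = -1.759375

v_new=1.5875, w_new=-1.759375


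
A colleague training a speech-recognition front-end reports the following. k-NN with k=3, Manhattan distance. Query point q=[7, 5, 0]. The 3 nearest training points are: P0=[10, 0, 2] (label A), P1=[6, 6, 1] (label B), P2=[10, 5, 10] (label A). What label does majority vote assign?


d(q,P0) = 10  (label A)
d(q,P1) = 3  (label B)
d(q,P2) = 13  (label A)
Votes: A=2, B=1
Majority → A

A


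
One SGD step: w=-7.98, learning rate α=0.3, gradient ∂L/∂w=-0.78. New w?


w_new = w - α·∇
= -7.98 - 0.3·-0.78
= -7.98 + 0.234
= -7.746

-7.746


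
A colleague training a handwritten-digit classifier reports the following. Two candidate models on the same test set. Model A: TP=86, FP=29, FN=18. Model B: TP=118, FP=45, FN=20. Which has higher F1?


Model A: P=86/115=0.7478, R=86/104=0.8269, F1=2PR/(P+R)=2TP/(2TP+FP+FN)=172/219=0.7854
Model B: P=118/163=0.7239, R=118/138=0.8551, F1=2PR/(P+R)=2TP/(2TP+FP+FN)=236/301=0.7841
0.7854 > 0.7841 → Model A

Model A


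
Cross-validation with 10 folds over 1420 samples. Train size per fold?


Fold size = 1420/10 = 142
Training per fold = 1420 - 142 = 1278

1278


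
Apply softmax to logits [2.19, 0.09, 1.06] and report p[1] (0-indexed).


Exponentials: e^2.19=8.9352, e^0.09=1.0942, e^1.06=2.8864
Sum = 12.9158
Softmax = [0.6918, 0.0847, 0.2235]
p[1] = 1.0942/12.9158 = 0.0847

0.0847


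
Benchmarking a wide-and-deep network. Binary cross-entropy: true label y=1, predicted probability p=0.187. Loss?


BCE = -[y·ln(p) + (1-y)·ln(1-p)]
= -1·ln(0.187) - 0
= -ln(0.187) = 1.6766

1.6766


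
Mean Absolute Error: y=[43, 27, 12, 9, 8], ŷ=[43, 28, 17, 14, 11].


Absolute errors: |43-43|=0, |27-28|=1, |12-17|=5, |9-14|=5, |8-11|=3
Sum = 14
MAE = 14/5 = 14/5

14/5


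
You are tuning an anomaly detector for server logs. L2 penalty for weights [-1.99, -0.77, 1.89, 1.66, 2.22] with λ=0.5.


‖w‖₂² = (-1.99)² + (-0.77)² + (1.89)² + (1.66)² + (2.22)²
     = 3.9601 + 0.5929 + 3.5721 + 2.7556 + 4.9284
     = 15.8091
λ·‖w‖₂² = 0.5·15.8091 = 7.90455

7.90455


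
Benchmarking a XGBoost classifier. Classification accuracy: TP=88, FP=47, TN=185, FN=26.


Accuracy = (TP+TN)/(TP+TN+FP+FN)
= (88+185)/(346)
= 273/346 = 78.9%

78.9%


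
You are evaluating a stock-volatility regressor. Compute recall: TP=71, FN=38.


Recall = TP/(TP+FN)
= 71/(71+38)
= 71/109 = 65.14%

65.14%


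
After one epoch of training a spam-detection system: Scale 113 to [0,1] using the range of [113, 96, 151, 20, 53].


min=20, max=151
(113-20)/(151-20) = 93/131 = 0.7099

0.7099


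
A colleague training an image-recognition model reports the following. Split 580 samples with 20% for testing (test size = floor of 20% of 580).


Test = ⌊580·20/100⌋ = 116
Train = 580 - 116 = 464

Train: 464, Test: 116


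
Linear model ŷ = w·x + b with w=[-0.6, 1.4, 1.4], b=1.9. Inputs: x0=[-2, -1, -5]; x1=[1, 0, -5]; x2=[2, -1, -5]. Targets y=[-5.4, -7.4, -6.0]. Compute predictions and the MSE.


ŷ0 = (-0.6)·(-2) + (1.4)·(-1) + (1.4)·(-5) + 1.9 = -5.3
ŷ1 = (-0.6)·(1) + (1.4)·(0) + (1.4)·(-5) + 1.9 = -5.7
ŷ2 = (-0.6)·(2) + (1.4)·(-1) + (1.4)·(-5) + 1.9 = -7.7
errors² = [0.01, 2.89, 2.89]
MSE = 5.7900/3 = 1.93

1.93


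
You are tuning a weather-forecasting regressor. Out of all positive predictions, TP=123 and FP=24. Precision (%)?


Precision = TP/(TP+FP)
= 123/(123+24)
= 123/147 = 83.67%

83.67%


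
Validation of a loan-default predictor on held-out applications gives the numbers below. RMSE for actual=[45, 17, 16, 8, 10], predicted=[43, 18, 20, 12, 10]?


MSE = 37/5 = 7.4
RMSE = √(37/5) = 2.7203

2.7203


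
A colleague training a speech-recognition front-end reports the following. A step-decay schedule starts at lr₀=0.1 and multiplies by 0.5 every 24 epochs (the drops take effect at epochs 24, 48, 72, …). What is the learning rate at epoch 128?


n_drops = ⌊128/24⌋ = 5
lr = 0.1·0.5^5 = 0.1·0.03125 = 0.003125

0.003125


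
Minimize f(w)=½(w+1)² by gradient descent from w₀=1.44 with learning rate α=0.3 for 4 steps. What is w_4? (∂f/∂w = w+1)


step 1: grad = 1.44+1 = 2.44; w = 1.44 - 0.3·(2.44) = 0.708
step 2: grad = 0.708+1 = 1.708; w = 0.708 - 0.3·(1.708) = 0.1956
step 3: grad = 0.1956+1 = 1.1956; w = 0.1956 - 0.3·(1.1956) = -0.16308
step 4: grad = -0.16308+1 = 0.83692; w = -0.16308 - 0.3·(0.83692) = -0.414156

-0.414156


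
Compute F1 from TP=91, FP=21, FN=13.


Precision = 91/112 = 0.8125
Recall = 91/104 = 0.875
F1 = 2·P·R/(P+R) = 2·TP/(2·TP+FP+FN) = 182/(182+21+13) = 182/216 = 0.8426

0.8426


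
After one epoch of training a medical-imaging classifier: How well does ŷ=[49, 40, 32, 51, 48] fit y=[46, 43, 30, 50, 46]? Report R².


ȳ = 43
SS_res = Σ(y-ŷ)² = 27
SS_tot = Σ(y-ȳ)² = 236
R² = 1 - SS_res/SS_tot = 1 - 0.1144 = 0.8856

0.8856


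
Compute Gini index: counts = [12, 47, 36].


Probabilities: [12/95, 47/95, 36/95] ≈ [0.1263, 0.4947, 0.3789]
Σpᵢ² = (144 + 2209 + 1296)/95² = 3649/9025
Gini = 1 - Σpᵢ² = 1 - 3649/9025 = 0.5957

0.5957


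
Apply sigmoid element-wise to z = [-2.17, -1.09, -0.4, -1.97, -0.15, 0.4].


σ(-2.17) = 1/(1+e^2.17) = 0.1025
σ(-1.09) = 1/(1+e^1.09) = 0.2516
σ(-0.4) = 1/(1+e^0.4) = 0.4013
σ(-1.97) = 1/(1+e^1.97) = 0.1224
σ(-0.15) = 1/(1+e^0.15) = 0.4626
σ(0.4) = 1/(1+e^-0.4) = 0.5987
result = [0.1025, 0.2516, 0.4013, 0.1224, 0.4626, 0.5987]

[0.1025, 0.2516, 0.4013, 0.1224, 0.4626, 0.5987]


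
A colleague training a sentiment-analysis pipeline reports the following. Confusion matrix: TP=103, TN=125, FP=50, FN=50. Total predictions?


Total = TP + TN + FP + FN
= 103 + 125 + 50 + 50
= 328
(Predicted positive: 153, predicted negative: 175)

328


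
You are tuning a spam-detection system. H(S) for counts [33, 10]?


Probabilities: [33/43, 10/43] ≈ [0.7674, 0.2326]
H = -((33/43)·log₂(33/43) + (10/43)·log₂(10/43))
  = 0.7824 bits

0.7824 bits


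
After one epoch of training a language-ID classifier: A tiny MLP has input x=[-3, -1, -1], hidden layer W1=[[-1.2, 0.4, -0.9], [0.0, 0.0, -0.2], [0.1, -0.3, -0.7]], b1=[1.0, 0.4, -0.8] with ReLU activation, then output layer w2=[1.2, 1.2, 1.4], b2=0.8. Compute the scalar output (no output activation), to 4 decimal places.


z1[0] = (-1.2)·(-3) + (0.4)·(-1) + (-0.9)·(-1) + 1.0 = 5.1
z1[1] = (0.0)·(-3) + (0.0)·(-1) + (-0.2)·(-1) + 0.4 = 0.6
z1[2] = (0.1)·(-3) + (-0.3)·(-1) + (-0.7)·(-1) - 0.8 = -0.1
h = ReLU(z1) = [5.1, 0.6, 0.0]
output = (1.2)·(5.1) + (1.2)·(0.6) + (1.4)·(0.0) + 0.8 = 7.64

7.64


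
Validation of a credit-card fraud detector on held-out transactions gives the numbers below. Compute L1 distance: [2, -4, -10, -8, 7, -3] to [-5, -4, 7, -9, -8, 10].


d = |2+ 5| + |-4+ 4| + |-10-7| + |-8+ 9| + |7+ 8| + |-3-10|
  = 7 + 0 + 17 + 1 + 15 + 13
  = 53

53


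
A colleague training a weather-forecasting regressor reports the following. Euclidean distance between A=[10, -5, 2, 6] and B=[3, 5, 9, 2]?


d = √((10-3)² + (-5-5)² + (2-9)² + (6-2)²)
  = √(49 + 100 + 49 + 16)
  = √214 = 14.6287

14.6287


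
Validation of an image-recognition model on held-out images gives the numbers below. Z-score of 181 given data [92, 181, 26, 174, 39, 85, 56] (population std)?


μ = 93.2857, σ = 57.4996
z = (181 - 93.2857)/57.4996 = 1.5255

1.5255


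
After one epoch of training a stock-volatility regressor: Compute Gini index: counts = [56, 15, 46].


Probabilities: [56/117, 15/117, 46/117] ≈ [0.4786, 0.1282, 0.3932]
Σpᵢ² = (3136 + 225 + 2116)/117² = 5477/13689
Gini = 1 - Σpᵢ² = 1 - 5477/13689 = 0.5999

0.5999


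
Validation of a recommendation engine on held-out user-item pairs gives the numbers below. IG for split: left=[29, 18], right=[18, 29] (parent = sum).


Parent = [47, 47], H_parent = 1
H_left = 0.9601 (n=47), H_right = 0.9601 (n=47)
H_children = (47/94)·0.9601 + (47/94)·0.9601 = 0.9601
IG = 1 - 0.9601 = 0.0399

0.0399


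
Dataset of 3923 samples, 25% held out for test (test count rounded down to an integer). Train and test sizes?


Test = ⌊3923·25/100⌋ = 980
Train = 3923 - 980 = 2943

Train: 2943, Test: 980


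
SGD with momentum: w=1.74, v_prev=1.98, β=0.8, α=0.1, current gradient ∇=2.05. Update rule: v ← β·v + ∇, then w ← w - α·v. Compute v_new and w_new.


v_new = 0.8·1.98 + 2.05 = 1.584 + 2.05 = 3.634
w_new = 1.74 - 0.1·3.634 = 1.74 - 0.3634 = 1.3766

v_new=3.634, w_new=1.3766


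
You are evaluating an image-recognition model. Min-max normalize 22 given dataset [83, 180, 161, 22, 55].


min=22, max=180
(22-22)/(180-22) = 0/158 = 0.0

0.0


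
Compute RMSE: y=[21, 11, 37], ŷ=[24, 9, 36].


MSE = 14/3 = 4.6667
RMSE = √(14/3) = 2.1602

2.1602


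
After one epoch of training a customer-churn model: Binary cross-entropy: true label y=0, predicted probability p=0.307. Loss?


BCE = -[y·ln(p) + (1-y)·ln(1-p)]
= -0 - 1·ln(1-0.307)
= -ln(0.693) = 0.3667

0.3667


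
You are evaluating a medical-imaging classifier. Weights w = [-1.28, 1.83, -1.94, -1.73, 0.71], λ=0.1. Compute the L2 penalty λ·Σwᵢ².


‖w‖₂² = (-1.28)² + (1.83)² + (-1.94)² + (-1.73)² + (0.71)²
     = 1.6384 + 3.3489 + 3.7636 + 2.9929 + 0.5041
     = 12.2479
λ·‖w‖₂² = 0.1·12.2479 = 1.22479

1.22479


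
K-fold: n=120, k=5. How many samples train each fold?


Fold size = 120/5 = 24
Training per fold = 120 - 24 = 96

96


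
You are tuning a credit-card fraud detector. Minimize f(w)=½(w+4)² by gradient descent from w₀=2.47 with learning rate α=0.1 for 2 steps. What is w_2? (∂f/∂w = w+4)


step 1: grad = 2.47+4 = 6.47; w = 2.47 - 0.1·(6.47) = 1.823
step 2: grad = 1.823+4 = 5.823; w = 1.823 - 0.1·(5.823) = 1.2407

1.2407


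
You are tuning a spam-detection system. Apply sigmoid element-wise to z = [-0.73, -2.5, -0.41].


σ(-0.73) = 1/(1+e^0.73) = 0.3252
σ(-2.5) = 1/(1+e^2.5) = 0.0759
σ(-0.41) = 1/(1+e^0.41) = 0.3989
result = [0.3252, 0.0759, 0.3989]

[0.3252, 0.0759, 0.3989]


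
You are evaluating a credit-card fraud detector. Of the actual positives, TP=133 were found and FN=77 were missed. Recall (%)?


Recall = TP/(TP+FN)
= 133/(133+77)
= 133/210 = 63.33%

63.33%


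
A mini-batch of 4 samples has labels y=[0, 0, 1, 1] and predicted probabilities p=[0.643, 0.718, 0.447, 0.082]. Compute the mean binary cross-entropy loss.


L[0] = -ln(1-0.643) = -ln(0.357) = 1.03
L[1] = -ln(1-0.718) = -ln(0.282) = 1.2658
L[2] = -ln(0.447) = 0.8052
L[3] = -ln(0.082) = 2.501
mean = (1.03 + 1.2658 + 0.8052 + 2.501)/4 = 1.4005

1.4005


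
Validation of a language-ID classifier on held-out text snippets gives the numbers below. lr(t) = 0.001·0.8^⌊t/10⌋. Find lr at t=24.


n_drops = ⌊24/10⌋ = 2
lr = 0.001·0.8^2 = 0.001·0.64 = 0.00064

0.00064
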